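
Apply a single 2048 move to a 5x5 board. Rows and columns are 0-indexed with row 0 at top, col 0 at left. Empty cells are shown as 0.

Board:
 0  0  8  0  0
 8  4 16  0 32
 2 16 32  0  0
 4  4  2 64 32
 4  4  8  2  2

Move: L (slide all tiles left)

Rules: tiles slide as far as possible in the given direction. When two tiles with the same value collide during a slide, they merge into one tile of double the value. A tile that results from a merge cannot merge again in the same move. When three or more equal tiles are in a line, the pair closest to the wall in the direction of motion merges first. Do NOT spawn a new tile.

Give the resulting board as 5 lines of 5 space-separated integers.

Answer:  8  0  0  0  0
 8  4 16 32  0
 2 16 32  0  0
 8  2 64 32  0
 8  8  4  0  0

Derivation:
Slide left:
row 0: [0, 0, 8, 0, 0] -> [8, 0, 0, 0, 0]
row 1: [8, 4, 16, 0, 32] -> [8, 4, 16, 32, 0]
row 2: [2, 16, 32, 0, 0] -> [2, 16, 32, 0, 0]
row 3: [4, 4, 2, 64, 32] -> [8, 2, 64, 32, 0]
row 4: [4, 4, 8, 2, 2] -> [8, 8, 4, 0, 0]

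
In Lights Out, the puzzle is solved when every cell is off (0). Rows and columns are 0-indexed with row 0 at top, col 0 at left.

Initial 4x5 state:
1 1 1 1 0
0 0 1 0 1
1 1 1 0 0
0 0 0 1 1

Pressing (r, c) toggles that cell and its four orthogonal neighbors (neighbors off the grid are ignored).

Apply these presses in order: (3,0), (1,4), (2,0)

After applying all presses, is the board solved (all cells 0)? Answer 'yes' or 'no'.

Answer: no

Derivation:
After press 1 at (3,0):
1 1 1 1 0
0 0 1 0 1
0 1 1 0 0
1 1 0 1 1

After press 2 at (1,4):
1 1 1 1 1
0 0 1 1 0
0 1 1 0 1
1 1 0 1 1

After press 3 at (2,0):
1 1 1 1 1
1 0 1 1 0
1 0 1 0 1
0 1 0 1 1

Lights still on: 14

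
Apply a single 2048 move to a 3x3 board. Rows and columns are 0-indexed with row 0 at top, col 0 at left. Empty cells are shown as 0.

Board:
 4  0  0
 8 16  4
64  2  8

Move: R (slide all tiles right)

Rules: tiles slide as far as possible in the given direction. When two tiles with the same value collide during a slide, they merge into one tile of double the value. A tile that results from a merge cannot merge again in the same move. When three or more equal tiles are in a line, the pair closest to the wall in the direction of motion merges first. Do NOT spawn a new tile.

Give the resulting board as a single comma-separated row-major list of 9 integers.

Slide right:
row 0: [4, 0, 0] -> [0, 0, 4]
row 1: [8, 16, 4] -> [8, 16, 4]
row 2: [64, 2, 8] -> [64, 2, 8]

Answer: 0, 0, 4, 8, 16, 4, 64, 2, 8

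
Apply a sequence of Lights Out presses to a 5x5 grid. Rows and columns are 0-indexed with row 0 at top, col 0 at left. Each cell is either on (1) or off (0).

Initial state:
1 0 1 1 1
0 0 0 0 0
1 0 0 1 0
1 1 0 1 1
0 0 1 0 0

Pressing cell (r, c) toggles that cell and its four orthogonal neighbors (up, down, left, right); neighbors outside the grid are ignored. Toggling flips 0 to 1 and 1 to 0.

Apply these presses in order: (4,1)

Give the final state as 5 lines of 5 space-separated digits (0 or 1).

Answer: 1 0 1 1 1
0 0 0 0 0
1 0 0 1 0
1 0 0 1 1
1 1 0 0 0

Derivation:
After press 1 at (4,1):
1 0 1 1 1
0 0 0 0 0
1 0 0 1 0
1 0 0 1 1
1 1 0 0 0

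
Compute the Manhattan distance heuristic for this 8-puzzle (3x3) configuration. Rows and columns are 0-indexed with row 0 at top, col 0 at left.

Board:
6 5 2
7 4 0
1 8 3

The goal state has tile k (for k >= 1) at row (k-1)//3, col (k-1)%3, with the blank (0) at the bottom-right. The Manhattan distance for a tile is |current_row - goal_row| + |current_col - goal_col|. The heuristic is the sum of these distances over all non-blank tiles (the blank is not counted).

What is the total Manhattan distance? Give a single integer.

Tile 6: (0,0)->(1,2) = 3
Tile 5: (0,1)->(1,1) = 1
Tile 2: (0,2)->(0,1) = 1
Tile 7: (1,0)->(2,0) = 1
Tile 4: (1,1)->(1,0) = 1
Tile 1: (2,0)->(0,0) = 2
Tile 8: (2,1)->(2,1) = 0
Tile 3: (2,2)->(0,2) = 2
Sum: 3 + 1 + 1 + 1 + 1 + 2 + 0 + 2 = 11

Answer: 11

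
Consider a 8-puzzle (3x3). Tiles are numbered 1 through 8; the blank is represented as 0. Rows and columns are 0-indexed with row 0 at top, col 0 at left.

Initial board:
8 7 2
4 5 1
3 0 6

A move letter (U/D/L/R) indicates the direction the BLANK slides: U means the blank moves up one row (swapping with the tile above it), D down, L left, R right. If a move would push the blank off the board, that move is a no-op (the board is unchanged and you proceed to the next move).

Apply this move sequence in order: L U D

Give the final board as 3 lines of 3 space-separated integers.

After move 1 (L):
8 7 2
4 5 1
0 3 6

After move 2 (U):
8 7 2
0 5 1
4 3 6

After move 3 (D):
8 7 2
4 5 1
0 3 6

Answer: 8 7 2
4 5 1
0 3 6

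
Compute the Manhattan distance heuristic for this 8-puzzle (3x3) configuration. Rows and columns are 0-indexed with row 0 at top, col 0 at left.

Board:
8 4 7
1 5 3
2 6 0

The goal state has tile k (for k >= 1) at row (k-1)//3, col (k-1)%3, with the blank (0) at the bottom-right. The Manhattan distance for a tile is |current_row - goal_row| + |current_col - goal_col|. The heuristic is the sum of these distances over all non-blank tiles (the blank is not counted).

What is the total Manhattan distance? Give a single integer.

Answer: 16

Derivation:
Tile 8: at (0,0), goal (2,1), distance |0-2|+|0-1| = 3
Tile 4: at (0,1), goal (1,0), distance |0-1|+|1-0| = 2
Tile 7: at (0,2), goal (2,0), distance |0-2|+|2-0| = 4
Tile 1: at (1,0), goal (0,0), distance |1-0|+|0-0| = 1
Tile 5: at (1,1), goal (1,1), distance |1-1|+|1-1| = 0
Tile 3: at (1,2), goal (0,2), distance |1-0|+|2-2| = 1
Tile 2: at (2,0), goal (0,1), distance |2-0|+|0-1| = 3
Tile 6: at (2,1), goal (1,2), distance |2-1|+|1-2| = 2
Sum: 3 + 2 + 4 + 1 + 0 + 1 + 3 + 2 = 16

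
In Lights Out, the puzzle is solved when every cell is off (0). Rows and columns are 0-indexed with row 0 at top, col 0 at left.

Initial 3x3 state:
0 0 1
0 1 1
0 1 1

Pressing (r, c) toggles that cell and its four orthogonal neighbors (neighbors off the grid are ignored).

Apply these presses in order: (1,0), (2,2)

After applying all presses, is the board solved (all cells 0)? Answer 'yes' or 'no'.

After press 1 at (1,0):
1 0 1
1 0 1
1 1 1

After press 2 at (2,2):
1 0 1
1 0 0
1 0 0

Lights still on: 4

Answer: no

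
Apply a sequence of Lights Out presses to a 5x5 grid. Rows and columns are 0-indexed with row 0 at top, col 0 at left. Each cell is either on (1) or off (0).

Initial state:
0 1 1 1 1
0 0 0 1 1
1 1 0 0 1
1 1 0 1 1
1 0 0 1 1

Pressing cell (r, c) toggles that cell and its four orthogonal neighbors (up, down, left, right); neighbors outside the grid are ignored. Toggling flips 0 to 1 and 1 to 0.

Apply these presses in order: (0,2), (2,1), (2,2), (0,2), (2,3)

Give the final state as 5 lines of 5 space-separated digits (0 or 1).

After press 1 at (0,2):
0 0 0 0 1
0 0 1 1 1
1 1 0 0 1
1 1 0 1 1
1 0 0 1 1

After press 2 at (2,1):
0 0 0 0 1
0 1 1 1 1
0 0 1 0 1
1 0 0 1 1
1 0 0 1 1

After press 3 at (2,2):
0 0 0 0 1
0 1 0 1 1
0 1 0 1 1
1 0 1 1 1
1 0 0 1 1

After press 4 at (0,2):
0 1 1 1 1
0 1 1 1 1
0 1 0 1 1
1 0 1 1 1
1 0 0 1 1

After press 5 at (2,3):
0 1 1 1 1
0 1 1 0 1
0 1 1 0 0
1 0 1 0 1
1 0 0 1 1

Answer: 0 1 1 1 1
0 1 1 0 1
0 1 1 0 0
1 0 1 0 1
1 0 0 1 1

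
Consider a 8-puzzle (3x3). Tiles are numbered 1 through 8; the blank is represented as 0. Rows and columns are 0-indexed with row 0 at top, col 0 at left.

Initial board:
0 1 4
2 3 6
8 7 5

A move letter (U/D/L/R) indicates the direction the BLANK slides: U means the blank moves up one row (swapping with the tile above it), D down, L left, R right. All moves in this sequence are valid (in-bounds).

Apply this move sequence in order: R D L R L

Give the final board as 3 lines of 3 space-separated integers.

Answer: 1 3 4
0 2 6
8 7 5

Derivation:
After move 1 (R):
1 0 4
2 3 6
8 7 5

After move 2 (D):
1 3 4
2 0 6
8 7 5

After move 3 (L):
1 3 4
0 2 6
8 7 5

After move 4 (R):
1 3 4
2 0 6
8 7 5

After move 5 (L):
1 3 4
0 2 6
8 7 5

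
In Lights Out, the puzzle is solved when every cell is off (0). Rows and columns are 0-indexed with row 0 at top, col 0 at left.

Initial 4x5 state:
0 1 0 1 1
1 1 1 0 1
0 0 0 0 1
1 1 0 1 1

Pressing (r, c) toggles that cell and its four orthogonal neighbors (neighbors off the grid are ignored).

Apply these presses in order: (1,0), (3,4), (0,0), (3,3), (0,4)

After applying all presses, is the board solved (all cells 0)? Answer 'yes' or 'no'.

After press 1 at (1,0):
1 1 0 1 1
0 0 1 0 1
1 0 0 0 1
1 1 0 1 1

After press 2 at (3,4):
1 1 0 1 1
0 0 1 0 1
1 0 0 0 0
1 1 0 0 0

After press 3 at (0,0):
0 0 0 1 1
1 0 1 0 1
1 0 0 0 0
1 1 0 0 0

After press 4 at (3,3):
0 0 0 1 1
1 0 1 0 1
1 0 0 1 0
1 1 1 1 1

After press 5 at (0,4):
0 0 0 0 0
1 0 1 0 0
1 0 0 1 0
1 1 1 1 1

Lights still on: 9

Answer: no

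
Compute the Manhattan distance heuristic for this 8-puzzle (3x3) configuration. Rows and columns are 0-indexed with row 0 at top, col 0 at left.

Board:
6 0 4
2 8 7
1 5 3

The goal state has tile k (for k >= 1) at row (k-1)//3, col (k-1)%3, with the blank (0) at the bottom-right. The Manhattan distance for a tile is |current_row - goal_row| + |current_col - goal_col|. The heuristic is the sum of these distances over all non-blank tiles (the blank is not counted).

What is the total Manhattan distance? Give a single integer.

Answer: 17

Derivation:
Tile 6: at (0,0), goal (1,2), distance |0-1|+|0-2| = 3
Tile 4: at (0,2), goal (1,0), distance |0-1|+|2-0| = 3
Tile 2: at (1,0), goal (0,1), distance |1-0|+|0-1| = 2
Tile 8: at (1,1), goal (2,1), distance |1-2|+|1-1| = 1
Tile 7: at (1,2), goal (2,0), distance |1-2|+|2-0| = 3
Tile 1: at (2,0), goal (0,0), distance |2-0|+|0-0| = 2
Tile 5: at (2,1), goal (1,1), distance |2-1|+|1-1| = 1
Tile 3: at (2,2), goal (0,2), distance |2-0|+|2-2| = 2
Sum: 3 + 3 + 2 + 1 + 3 + 2 + 1 + 2 = 17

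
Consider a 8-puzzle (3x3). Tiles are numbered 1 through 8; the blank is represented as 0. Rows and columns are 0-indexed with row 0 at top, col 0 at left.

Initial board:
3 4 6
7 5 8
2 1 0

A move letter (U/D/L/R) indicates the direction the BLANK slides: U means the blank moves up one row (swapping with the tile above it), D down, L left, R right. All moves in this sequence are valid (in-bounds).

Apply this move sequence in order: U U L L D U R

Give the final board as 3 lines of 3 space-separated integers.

After move 1 (U):
3 4 6
7 5 0
2 1 8

After move 2 (U):
3 4 0
7 5 6
2 1 8

After move 3 (L):
3 0 4
7 5 6
2 1 8

After move 4 (L):
0 3 4
7 5 6
2 1 8

After move 5 (D):
7 3 4
0 5 6
2 1 8

After move 6 (U):
0 3 4
7 5 6
2 1 8

After move 7 (R):
3 0 4
7 5 6
2 1 8

Answer: 3 0 4
7 5 6
2 1 8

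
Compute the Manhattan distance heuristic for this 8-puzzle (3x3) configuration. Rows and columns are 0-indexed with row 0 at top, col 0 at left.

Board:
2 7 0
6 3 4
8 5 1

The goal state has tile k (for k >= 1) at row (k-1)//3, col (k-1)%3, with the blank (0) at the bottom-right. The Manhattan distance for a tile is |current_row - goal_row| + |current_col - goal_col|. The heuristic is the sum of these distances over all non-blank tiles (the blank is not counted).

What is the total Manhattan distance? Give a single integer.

Tile 2: (0,0)->(0,1) = 1
Tile 7: (0,1)->(2,0) = 3
Tile 6: (1,0)->(1,2) = 2
Tile 3: (1,1)->(0,2) = 2
Tile 4: (1,2)->(1,0) = 2
Tile 8: (2,0)->(2,1) = 1
Tile 5: (2,1)->(1,1) = 1
Tile 1: (2,2)->(0,0) = 4
Sum: 1 + 3 + 2 + 2 + 2 + 1 + 1 + 4 = 16

Answer: 16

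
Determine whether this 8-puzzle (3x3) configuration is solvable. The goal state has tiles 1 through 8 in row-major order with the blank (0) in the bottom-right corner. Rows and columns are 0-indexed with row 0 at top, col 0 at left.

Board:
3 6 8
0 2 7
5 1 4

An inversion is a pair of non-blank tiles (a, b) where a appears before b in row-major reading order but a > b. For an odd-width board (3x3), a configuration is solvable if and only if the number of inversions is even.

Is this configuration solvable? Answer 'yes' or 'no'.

Answer: no

Derivation:
Inversions (pairs i<j in row-major order where tile[i] > tile[j] > 0): 17
17 is odd, so the puzzle is not solvable.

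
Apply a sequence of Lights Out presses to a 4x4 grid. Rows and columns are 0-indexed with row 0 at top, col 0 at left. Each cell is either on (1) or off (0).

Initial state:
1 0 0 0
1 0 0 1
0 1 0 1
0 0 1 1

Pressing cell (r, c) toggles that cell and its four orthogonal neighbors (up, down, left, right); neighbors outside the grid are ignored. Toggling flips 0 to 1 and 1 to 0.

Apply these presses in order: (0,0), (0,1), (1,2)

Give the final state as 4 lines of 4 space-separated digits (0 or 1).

Answer: 1 0 0 0
0 0 1 0
0 1 1 1
0 0 1 1

Derivation:
After press 1 at (0,0):
0 1 0 0
0 0 0 1
0 1 0 1
0 0 1 1

After press 2 at (0,1):
1 0 1 0
0 1 0 1
0 1 0 1
0 0 1 1

After press 3 at (1,2):
1 0 0 0
0 0 1 0
0 1 1 1
0 0 1 1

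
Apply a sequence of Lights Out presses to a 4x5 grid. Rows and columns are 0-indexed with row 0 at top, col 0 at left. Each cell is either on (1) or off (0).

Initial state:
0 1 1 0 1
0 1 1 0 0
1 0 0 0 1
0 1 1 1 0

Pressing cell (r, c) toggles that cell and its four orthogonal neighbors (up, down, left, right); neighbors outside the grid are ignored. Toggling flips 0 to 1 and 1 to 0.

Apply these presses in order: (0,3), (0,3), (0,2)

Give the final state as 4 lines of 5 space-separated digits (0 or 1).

Answer: 0 0 0 1 1
0 1 0 0 0
1 0 0 0 1
0 1 1 1 0

Derivation:
After press 1 at (0,3):
0 1 0 1 0
0 1 1 1 0
1 0 0 0 1
0 1 1 1 0

After press 2 at (0,3):
0 1 1 0 1
0 1 1 0 0
1 0 0 0 1
0 1 1 1 0

After press 3 at (0,2):
0 0 0 1 1
0 1 0 0 0
1 0 0 0 1
0 1 1 1 0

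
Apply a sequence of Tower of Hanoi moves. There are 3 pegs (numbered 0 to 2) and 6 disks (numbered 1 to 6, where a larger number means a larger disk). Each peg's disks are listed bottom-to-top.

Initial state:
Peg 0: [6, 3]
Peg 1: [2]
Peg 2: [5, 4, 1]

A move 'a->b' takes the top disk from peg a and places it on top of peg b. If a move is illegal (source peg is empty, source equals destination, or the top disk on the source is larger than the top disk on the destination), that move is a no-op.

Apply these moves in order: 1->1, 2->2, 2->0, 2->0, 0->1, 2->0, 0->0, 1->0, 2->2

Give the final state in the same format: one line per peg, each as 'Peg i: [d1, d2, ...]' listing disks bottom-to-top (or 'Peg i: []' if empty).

After move 1 (1->1):
Peg 0: [6, 3]
Peg 1: [2]
Peg 2: [5, 4, 1]

After move 2 (2->2):
Peg 0: [6, 3]
Peg 1: [2]
Peg 2: [5, 4, 1]

After move 3 (2->0):
Peg 0: [6, 3, 1]
Peg 1: [2]
Peg 2: [5, 4]

After move 4 (2->0):
Peg 0: [6, 3, 1]
Peg 1: [2]
Peg 2: [5, 4]

After move 5 (0->1):
Peg 0: [6, 3]
Peg 1: [2, 1]
Peg 2: [5, 4]

After move 6 (2->0):
Peg 0: [6, 3]
Peg 1: [2, 1]
Peg 2: [5, 4]

After move 7 (0->0):
Peg 0: [6, 3]
Peg 1: [2, 1]
Peg 2: [5, 4]

After move 8 (1->0):
Peg 0: [6, 3, 1]
Peg 1: [2]
Peg 2: [5, 4]

After move 9 (2->2):
Peg 0: [6, 3, 1]
Peg 1: [2]
Peg 2: [5, 4]

Answer: Peg 0: [6, 3, 1]
Peg 1: [2]
Peg 2: [5, 4]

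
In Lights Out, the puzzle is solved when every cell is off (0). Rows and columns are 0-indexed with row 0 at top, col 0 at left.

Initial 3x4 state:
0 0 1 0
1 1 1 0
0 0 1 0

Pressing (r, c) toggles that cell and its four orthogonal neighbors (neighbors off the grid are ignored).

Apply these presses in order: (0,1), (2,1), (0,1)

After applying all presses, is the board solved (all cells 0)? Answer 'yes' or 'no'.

After press 1 at (0,1):
1 1 0 0
1 0 1 0
0 0 1 0

After press 2 at (2,1):
1 1 0 0
1 1 1 0
1 1 0 0

After press 3 at (0,1):
0 0 1 0
1 0 1 0
1 1 0 0

Lights still on: 5

Answer: no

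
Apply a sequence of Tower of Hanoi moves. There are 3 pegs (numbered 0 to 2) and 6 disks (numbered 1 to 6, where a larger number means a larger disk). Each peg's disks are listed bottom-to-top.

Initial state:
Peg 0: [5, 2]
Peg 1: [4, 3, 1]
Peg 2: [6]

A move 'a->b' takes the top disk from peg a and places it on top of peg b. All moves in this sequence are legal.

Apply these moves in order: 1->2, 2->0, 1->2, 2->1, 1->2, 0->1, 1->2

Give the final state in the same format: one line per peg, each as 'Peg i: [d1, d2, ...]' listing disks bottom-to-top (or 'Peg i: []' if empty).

After move 1 (1->2):
Peg 0: [5, 2]
Peg 1: [4, 3]
Peg 2: [6, 1]

After move 2 (2->0):
Peg 0: [5, 2, 1]
Peg 1: [4, 3]
Peg 2: [6]

After move 3 (1->2):
Peg 0: [5, 2, 1]
Peg 1: [4]
Peg 2: [6, 3]

After move 4 (2->1):
Peg 0: [5, 2, 1]
Peg 1: [4, 3]
Peg 2: [6]

After move 5 (1->2):
Peg 0: [5, 2, 1]
Peg 1: [4]
Peg 2: [6, 3]

After move 6 (0->1):
Peg 0: [5, 2]
Peg 1: [4, 1]
Peg 2: [6, 3]

After move 7 (1->2):
Peg 0: [5, 2]
Peg 1: [4]
Peg 2: [6, 3, 1]

Answer: Peg 0: [5, 2]
Peg 1: [4]
Peg 2: [6, 3, 1]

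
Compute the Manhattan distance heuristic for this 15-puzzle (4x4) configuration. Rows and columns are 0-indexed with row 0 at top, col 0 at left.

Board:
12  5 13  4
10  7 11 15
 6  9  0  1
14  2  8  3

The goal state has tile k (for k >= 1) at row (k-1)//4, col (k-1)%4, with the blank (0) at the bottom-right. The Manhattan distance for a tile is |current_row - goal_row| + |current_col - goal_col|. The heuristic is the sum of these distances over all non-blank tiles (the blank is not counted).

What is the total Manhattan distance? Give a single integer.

Answer: 38

Derivation:
Tile 12: (0,0)->(2,3) = 5
Tile 5: (0,1)->(1,0) = 2
Tile 13: (0,2)->(3,0) = 5
Tile 4: (0,3)->(0,3) = 0
Tile 10: (1,0)->(2,1) = 2
Tile 7: (1,1)->(1,2) = 1
Tile 11: (1,2)->(2,2) = 1
Tile 15: (1,3)->(3,2) = 3
Tile 6: (2,0)->(1,1) = 2
Tile 9: (2,1)->(2,0) = 1
Tile 1: (2,3)->(0,0) = 5
Tile 14: (3,0)->(3,1) = 1
Tile 2: (3,1)->(0,1) = 3
Tile 8: (3,2)->(1,3) = 3
Tile 3: (3,3)->(0,2) = 4
Sum: 5 + 2 + 5 + 0 + 2 + 1 + 1 + 3 + 2 + 1 + 5 + 1 + 3 + 3 + 4 = 38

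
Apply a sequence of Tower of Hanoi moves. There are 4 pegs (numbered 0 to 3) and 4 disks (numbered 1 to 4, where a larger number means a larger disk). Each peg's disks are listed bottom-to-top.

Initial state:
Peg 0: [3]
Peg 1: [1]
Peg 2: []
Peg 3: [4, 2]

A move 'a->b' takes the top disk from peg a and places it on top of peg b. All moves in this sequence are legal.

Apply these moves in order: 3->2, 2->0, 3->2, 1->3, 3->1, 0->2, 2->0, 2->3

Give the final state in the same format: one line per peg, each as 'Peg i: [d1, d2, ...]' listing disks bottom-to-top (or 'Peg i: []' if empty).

After move 1 (3->2):
Peg 0: [3]
Peg 1: [1]
Peg 2: [2]
Peg 3: [4]

After move 2 (2->0):
Peg 0: [3, 2]
Peg 1: [1]
Peg 2: []
Peg 3: [4]

After move 3 (3->2):
Peg 0: [3, 2]
Peg 1: [1]
Peg 2: [4]
Peg 3: []

After move 4 (1->3):
Peg 0: [3, 2]
Peg 1: []
Peg 2: [4]
Peg 3: [1]

After move 5 (3->1):
Peg 0: [3, 2]
Peg 1: [1]
Peg 2: [4]
Peg 3: []

After move 6 (0->2):
Peg 0: [3]
Peg 1: [1]
Peg 2: [4, 2]
Peg 3: []

After move 7 (2->0):
Peg 0: [3, 2]
Peg 1: [1]
Peg 2: [4]
Peg 3: []

After move 8 (2->3):
Peg 0: [3, 2]
Peg 1: [1]
Peg 2: []
Peg 3: [4]

Answer: Peg 0: [3, 2]
Peg 1: [1]
Peg 2: []
Peg 3: [4]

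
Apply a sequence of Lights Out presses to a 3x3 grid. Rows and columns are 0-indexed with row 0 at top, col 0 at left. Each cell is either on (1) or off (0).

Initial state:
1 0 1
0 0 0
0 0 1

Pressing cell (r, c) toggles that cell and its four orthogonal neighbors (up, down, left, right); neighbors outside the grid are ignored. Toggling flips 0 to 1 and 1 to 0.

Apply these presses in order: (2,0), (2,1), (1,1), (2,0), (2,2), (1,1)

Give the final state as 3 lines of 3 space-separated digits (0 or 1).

Answer: 1 0 1
0 1 1
1 0 1

Derivation:
After press 1 at (2,0):
1 0 1
1 0 0
1 1 1

After press 2 at (2,1):
1 0 1
1 1 0
0 0 0

After press 3 at (1,1):
1 1 1
0 0 1
0 1 0

After press 4 at (2,0):
1 1 1
1 0 1
1 0 0

After press 5 at (2,2):
1 1 1
1 0 0
1 1 1

After press 6 at (1,1):
1 0 1
0 1 1
1 0 1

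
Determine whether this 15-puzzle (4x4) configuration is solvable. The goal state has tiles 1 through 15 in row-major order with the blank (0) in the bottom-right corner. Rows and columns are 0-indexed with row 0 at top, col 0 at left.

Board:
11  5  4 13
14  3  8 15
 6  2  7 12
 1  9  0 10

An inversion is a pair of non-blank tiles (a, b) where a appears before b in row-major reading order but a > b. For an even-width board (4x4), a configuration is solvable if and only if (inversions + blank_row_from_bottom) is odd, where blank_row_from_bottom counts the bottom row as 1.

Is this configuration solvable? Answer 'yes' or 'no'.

Inversions: 55
Blank is in row 3 (0-indexed from top), which is row 1 counting from the bottom (bottom = 1).
55 + 1 = 56, which is even, so the puzzle is not solvable.

Answer: no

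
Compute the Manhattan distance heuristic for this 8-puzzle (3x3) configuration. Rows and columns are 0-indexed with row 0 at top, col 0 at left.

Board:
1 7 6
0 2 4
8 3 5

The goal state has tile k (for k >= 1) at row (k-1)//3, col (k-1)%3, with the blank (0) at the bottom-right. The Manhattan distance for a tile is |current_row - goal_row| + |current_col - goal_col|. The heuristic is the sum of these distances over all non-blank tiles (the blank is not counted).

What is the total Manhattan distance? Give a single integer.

Answer: 13

Derivation:
Tile 1: at (0,0), goal (0,0), distance |0-0|+|0-0| = 0
Tile 7: at (0,1), goal (2,0), distance |0-2|+|1-0| = 3
Tile 6: at (0,2), goal (1,2), distance |0-1|+|2-2| = 1
Tile 2: at (1,1), goal (0,1), distance |1-0|+|1-1| = 1
Tile 4: at (1,2), goal (1,0), distance |1-1|+|2-0| = 2
Tile 8: at (2,0), goal (2,1), distance |2-2|+|0-1| = 1
Tile 3: at (2,1), goal (0,2), distance |2-0|+|1-2| = 3
Tile 5: at (2,2), goal (1,1), distance |2-1|+|2-1| = 2
Sum: 0 + 3 + 1 + 1 + 2 + 1 + 3 + 2 = 13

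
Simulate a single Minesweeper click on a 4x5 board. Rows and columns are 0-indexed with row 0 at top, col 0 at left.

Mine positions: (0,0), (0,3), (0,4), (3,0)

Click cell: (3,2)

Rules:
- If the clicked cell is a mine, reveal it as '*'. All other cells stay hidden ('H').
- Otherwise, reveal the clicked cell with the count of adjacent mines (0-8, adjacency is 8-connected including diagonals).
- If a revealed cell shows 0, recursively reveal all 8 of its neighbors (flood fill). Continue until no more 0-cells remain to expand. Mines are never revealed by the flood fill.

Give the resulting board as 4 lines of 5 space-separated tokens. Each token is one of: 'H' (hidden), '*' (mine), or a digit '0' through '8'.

H H H H H
H 1 1 2 2
H 1 0 0 0
H 1 0 0 0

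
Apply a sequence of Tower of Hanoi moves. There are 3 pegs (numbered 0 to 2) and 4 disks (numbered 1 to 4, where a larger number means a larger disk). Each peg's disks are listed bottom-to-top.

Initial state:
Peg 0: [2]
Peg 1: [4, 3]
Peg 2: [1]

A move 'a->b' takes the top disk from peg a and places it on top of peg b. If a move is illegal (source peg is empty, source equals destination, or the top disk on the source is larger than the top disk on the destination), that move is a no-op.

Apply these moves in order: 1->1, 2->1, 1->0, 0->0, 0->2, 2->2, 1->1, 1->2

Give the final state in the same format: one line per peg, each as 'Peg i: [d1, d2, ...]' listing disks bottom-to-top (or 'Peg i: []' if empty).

Answer: Peg 0: [2]
Peg 1: [4, 3]
Peg 2: [1]

Derivation:
After move 1 (1->1):
Peg 0: [2]
Peg 1: [4, 3]
Peg 2: [1]

After move 2 (2->1):
Peg 0: [2]
Peg 1: [4, 3, 1]
Peg 2: []

After move 3 (1->0):
Peg 0: [2, 1]
Peg 1: [4, 3]
Peg 2: []

After move 4 (0->0):
Peg 0: [2, 1]
Peg 1: [4, 3]
Peg 2: []

After move 5 (0->2):
Peg 0: [2]
Peg 1: [4, 3]
Peg 2: [1]

After move 6 (2->2):
Peg 0: [2]
Peg 1: [4, 3]
Peg 2: [1]

After move 7 (1->1):
Peg 0: [2]
Peg 1: [4, 3]
Peg 2: [1]

After move 8 (1->2):
Peg 0: [2]
Peg 1: [4, 3]
Peg 2: [1]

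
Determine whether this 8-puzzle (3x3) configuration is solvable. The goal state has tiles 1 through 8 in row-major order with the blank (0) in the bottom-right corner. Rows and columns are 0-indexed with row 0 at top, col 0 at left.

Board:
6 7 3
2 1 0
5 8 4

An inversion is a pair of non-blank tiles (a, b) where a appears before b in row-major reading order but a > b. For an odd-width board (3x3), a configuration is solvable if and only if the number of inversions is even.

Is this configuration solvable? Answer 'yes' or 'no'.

Answer: no

Derivation:
Inversions (pairs i<j in row-major order where tile[i] > tile[j] > 0): 15
15 is odd, so the puzzle is not solvable.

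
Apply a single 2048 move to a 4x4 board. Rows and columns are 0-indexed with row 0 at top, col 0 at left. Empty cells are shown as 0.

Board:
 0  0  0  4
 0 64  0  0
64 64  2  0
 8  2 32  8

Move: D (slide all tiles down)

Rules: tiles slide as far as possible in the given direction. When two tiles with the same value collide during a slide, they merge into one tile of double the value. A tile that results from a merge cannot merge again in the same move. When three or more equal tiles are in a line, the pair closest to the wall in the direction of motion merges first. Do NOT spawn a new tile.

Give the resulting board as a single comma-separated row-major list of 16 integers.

Answer: 0, 0, 0, 0, 0, 0, 0, 0, 64, 128, 2, 4, 8, 2, 32, 8

Derivation:
Slide down:
col 0: [0, 0, 64, 8] -> [0, 0, 64, 8]
col 1: [0, 64, 64, 2] -> [0, 0, 128, 2]
col 2: [0, 0, 2, 32] -> [0, 0, 2, 32]
col 3: [4, 0, 0, 8] -> [0, 0, 4, 8]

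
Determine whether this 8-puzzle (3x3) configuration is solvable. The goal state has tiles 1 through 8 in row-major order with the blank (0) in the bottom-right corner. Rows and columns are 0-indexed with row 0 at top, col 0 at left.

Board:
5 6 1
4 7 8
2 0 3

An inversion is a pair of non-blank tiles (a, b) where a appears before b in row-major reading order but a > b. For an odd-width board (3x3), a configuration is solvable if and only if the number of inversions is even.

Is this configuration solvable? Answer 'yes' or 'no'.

Inversions (pairs i<j in row-major order where tile[i] > tile[j] > 0): 14
14 is even, so the puzzle is solvable.

Answer: yes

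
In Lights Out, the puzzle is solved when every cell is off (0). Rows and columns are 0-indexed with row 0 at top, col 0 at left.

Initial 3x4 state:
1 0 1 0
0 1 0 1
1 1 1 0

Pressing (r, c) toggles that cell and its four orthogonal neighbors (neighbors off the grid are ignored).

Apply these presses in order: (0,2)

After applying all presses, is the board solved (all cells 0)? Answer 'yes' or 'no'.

After press 1 at (0,2):
1 1 0 1
0 1 1 1
1 1 1 0

Lights still on: 9

Answer: no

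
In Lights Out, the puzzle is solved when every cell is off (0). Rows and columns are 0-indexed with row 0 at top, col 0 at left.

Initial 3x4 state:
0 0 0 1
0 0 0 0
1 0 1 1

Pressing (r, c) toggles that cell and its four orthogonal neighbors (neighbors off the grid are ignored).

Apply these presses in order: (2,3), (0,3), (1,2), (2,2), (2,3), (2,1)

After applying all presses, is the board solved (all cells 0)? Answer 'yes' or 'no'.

Answer: yes

Derivation:
After press 1 at (2,3):
0 0 0 1
0 0 0 1
1 0 0 0

After press 2 at (0,3):
0 0 1 0
0 0 0 0
1 0 0 0

After press 3 at (1,2):
0 0 0 0
0 1 1 1
1 0 1 0

After press 4 at (2,2):
0 0 0 0
0 1 0 1
1 1 0 1

After press 5 at (2,3):
0 0 0 0
0 1 0 0
1 1 1 0

After press 6 at (2,1):
0 0 0 0
0 0 0 0
0 0 0 0

Lights still on: 0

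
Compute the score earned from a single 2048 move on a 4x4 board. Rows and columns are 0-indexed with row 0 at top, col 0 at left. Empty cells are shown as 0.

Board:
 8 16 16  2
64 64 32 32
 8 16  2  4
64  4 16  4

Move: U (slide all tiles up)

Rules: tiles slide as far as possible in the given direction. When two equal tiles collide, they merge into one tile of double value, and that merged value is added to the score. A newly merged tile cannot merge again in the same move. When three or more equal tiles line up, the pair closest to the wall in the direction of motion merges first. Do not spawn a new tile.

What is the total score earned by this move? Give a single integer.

Slide up:
col 0: [8, 64, 8, 64] -> [8, 64, 8, 64]  score +0 (running 0)
col 1: [16, 64, 16, 4] -> [16, 64, 16, 4]  score +0 (running 0)
col 2: [16, 32, 2, 16] -> [16, 32, 2, 16]  score +0 (running 0)
col 3: [2, 32, 4, 4] -> [2, 32, 8, 0]  score +8 (running 8)
Board after move:
 8 16 16  2
64 64 32 32
 8 16  2  8
64  4 16  0

Answer: 8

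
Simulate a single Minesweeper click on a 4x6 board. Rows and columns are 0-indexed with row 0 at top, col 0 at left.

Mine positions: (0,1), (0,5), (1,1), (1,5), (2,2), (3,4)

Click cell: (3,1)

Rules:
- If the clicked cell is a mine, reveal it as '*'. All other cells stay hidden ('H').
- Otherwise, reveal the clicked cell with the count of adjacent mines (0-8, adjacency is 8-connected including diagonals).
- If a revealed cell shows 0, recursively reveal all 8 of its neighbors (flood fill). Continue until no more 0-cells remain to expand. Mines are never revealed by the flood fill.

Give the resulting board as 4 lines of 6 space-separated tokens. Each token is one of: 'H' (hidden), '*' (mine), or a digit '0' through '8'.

H H H H H H
H H H H H H
H H H H H H
H 1 H H H H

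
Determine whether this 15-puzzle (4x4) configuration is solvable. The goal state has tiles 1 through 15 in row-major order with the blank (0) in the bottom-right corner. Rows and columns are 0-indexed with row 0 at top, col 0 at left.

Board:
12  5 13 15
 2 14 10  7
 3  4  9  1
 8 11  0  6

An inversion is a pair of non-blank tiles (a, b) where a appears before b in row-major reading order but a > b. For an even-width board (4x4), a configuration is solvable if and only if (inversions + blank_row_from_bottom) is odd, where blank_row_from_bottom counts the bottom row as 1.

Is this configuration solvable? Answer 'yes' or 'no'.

Inversions: 64
Blank is in row 3 (0-indexed from top), which is row 1 counting from the bottom (bottom = 1).
64 + 1 = 65, which is odd, so the puzzle is solvable.

Answer: yes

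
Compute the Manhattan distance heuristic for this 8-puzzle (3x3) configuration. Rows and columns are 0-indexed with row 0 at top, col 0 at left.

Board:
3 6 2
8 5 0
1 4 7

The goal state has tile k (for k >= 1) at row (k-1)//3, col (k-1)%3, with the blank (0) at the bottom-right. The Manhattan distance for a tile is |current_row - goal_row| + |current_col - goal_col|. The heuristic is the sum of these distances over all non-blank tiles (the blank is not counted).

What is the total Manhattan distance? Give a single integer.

Tile 3: (0,0)->(0,2) = 2
Tile 6: (0,1)->(1,2) = 2
Tile 2: (0,2)->(0,1) = 1
Tile 8: (1,0)->(2,1) = 2
Tile 5: (1,1)->(1,1) = 0
Tile 1: (2,0)->(0,0) = 2
Tile 4: (2,1)->(1,0) = 2
Tile 7: (2,2)->(2,0) = 2
Sum: 2 + 2 + 1 + 2 + 0 + 2 + 2 + 2 = 13

Answer: 13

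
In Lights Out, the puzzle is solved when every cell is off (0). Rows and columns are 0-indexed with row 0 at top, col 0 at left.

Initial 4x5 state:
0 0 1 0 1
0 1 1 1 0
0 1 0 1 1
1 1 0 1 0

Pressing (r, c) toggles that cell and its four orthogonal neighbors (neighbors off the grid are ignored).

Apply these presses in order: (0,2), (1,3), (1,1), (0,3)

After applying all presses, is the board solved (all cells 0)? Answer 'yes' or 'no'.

Answer: no

Derivation:
After press 1 at (0,2):
0 1 0 1 1
0 1 0 1 0
0 1 0 1 1
1 1 0 1 0

After press 2 at (1,3):
0 1 0 0 1
0 1 1 0 1
0 1 0 0 1
1 1 0 1 0

After press 3 at (1,1):
0 0 0 0 1
1 0 0 0 1
0 0 0 0 1
1 1 0 1 0

After press 4 at (0,3):
0 0 1 1 0
1 0 0 1 1
0 0 0 0 1
1 1 0 1 0

Lights still on: 9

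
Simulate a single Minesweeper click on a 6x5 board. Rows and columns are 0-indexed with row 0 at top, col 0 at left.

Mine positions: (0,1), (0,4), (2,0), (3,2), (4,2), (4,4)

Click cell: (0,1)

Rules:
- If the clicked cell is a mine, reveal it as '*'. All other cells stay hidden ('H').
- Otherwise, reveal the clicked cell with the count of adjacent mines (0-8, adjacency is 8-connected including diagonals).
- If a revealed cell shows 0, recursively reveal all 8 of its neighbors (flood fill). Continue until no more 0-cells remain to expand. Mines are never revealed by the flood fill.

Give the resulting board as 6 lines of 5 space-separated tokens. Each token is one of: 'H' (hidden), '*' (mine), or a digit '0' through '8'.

H * H H H
H H H H H
H H H H H
H H H H H
H H H H H
H H H H H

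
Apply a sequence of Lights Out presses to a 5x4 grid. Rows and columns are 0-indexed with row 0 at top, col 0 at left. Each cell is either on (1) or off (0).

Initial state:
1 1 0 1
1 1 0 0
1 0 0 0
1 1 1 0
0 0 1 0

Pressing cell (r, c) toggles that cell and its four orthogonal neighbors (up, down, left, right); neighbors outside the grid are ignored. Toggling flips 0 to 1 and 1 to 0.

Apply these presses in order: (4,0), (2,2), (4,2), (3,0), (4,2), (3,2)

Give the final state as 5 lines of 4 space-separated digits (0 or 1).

Answer: 1 1 0 1
1 1 1 0
0 1 0 1
1 1 1 1
0 1 0 0

Derivation:
After press 1 at (4,0):
1 1 0 1
1 1 0 0
1 0 0 0
0 1 1 0
1 1 1 0

After press 2 at (2,2):
1 1 0 1
1 1 1 0
1 1 1 1
0 1 0 0
1 1 1 0

After press 3 at (4,2):
1 1 0 1
1 1 1 0
1 1 1 1
0 1 1 0
1 0 0 1

After press 4 at (3,0):
1 1 0 1
1 1 1 0
0 1 1 1
1 0 1 0
0 0 0 1

After press 5 at (4,2):
1 1 0 1
1 1 1 0
0 1 1 1
1 0 0 0
0 1 1 0

After press 6 at (3,2):
1 1 0 1
1 1 1 0
0 1 0 1
1 1 1 1
0 1 0 0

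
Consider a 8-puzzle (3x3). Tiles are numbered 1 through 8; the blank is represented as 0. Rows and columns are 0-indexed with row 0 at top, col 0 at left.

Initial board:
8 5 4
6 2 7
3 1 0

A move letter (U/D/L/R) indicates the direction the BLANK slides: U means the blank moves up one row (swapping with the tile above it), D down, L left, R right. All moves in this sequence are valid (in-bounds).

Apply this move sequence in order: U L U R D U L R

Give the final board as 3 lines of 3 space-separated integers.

After move 1 (U):
8 5 4
6 2 0
3 1 7

After move 2 (L):
8 5 4
6 0 2
3 1 7

After move 3 (U):
8 0 4
6 5 2
3 1 7

After move 4 (R):
8 4 0
6 5 2
3 1 7

After move 5 (D):
8 4 2
6 5 0
3 1 7

After move 6 (U):
8 4 0
6 5 2
3 1 7

After move 7 (L):
8 0 4
6 5 2
3 1 7

After move 8 (R):
8 4 0
6 5 2
3 1 7

Answer: 8 4 0
6 5 2
3 1 7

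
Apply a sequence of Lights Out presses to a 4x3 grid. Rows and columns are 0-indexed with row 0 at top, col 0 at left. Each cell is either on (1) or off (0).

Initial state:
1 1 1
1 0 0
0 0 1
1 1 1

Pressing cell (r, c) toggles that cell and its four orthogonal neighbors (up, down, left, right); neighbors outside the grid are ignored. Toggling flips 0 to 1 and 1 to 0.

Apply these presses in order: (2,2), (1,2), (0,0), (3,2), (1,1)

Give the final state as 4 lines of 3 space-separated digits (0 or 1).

Answer: 0 1 0
1 0 1
0 0 0
1 0 1

Derivation:
After press 1 at (2,2):
1 1 1
1 0 1
0 1 0
1 1 0

After press 2 at (1,2):
1 1 0
1 1 0
0 1 1
1 1 0

After press 3 at (0,0):
0 0 0
0 1 0
0 1 1
1 1 0

After press 4 at (3,2):
0 0 0
0 1 0
0 1 0
1 0 1

After press 5 at (1,1):
0 1 0
1 0 1
0 0 0
1 0 1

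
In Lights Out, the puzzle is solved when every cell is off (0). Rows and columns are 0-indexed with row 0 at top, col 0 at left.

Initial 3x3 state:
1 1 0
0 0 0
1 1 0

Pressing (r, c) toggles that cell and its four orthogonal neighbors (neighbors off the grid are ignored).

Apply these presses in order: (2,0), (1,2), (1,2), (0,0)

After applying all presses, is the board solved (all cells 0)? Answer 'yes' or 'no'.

After press 1 at (2,0):
1 1 0
1 0 0
0 0 0

After press 2 at (1,2):
1 1 1
1 1 1
0 0 1

After press 3 at (1,2):
1 1 0
1 0 0
0 0 0

After press 4 at (0,0):
0 0 0
0 0 0
0 0 0

Lights still on: 0

Answer: yes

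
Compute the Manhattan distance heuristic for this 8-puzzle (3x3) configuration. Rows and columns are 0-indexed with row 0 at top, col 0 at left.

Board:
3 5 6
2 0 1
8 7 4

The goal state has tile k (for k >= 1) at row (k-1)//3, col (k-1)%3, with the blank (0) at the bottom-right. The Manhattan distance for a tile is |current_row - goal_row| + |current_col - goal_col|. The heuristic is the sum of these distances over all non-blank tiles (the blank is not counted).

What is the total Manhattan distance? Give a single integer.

Answer: 14

Derivation:
Tile 3: (0,0)->(0,2) = 2
Tile 5: (0,1)->(1,1) = 1
Tile 6: (0,2)->(1,2) = 1
Tile 2: (1,0)->(0,1) = 2
Tile 1: (1,2)->(0,0) = 3
Tile 8: (2,0)->(2,1) = 1
Tile 7: (2,1)->(2,0) = 1
Tile 4: (2,2)->(1,0) = 3
Sum: 2 + 1 + 1 + 2 + 3 + 1 + 1 + 3 = 14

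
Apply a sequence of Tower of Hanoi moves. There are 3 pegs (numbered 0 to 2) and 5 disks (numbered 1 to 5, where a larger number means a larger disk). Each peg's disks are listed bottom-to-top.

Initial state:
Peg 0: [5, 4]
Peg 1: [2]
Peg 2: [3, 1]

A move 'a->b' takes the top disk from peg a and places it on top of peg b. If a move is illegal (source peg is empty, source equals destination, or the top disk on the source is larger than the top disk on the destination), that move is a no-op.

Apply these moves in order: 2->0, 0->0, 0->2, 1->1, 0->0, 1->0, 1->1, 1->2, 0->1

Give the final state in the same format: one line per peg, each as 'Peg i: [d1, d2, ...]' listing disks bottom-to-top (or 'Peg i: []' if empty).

After move 1 (2->0):
Peg 0: [5, 4, 1]
Peg 1: [2]
Peg 2: [3]

After move 2 (0->0):
Peg 0: [5, 4, 1]
Peg 1: [2]
Peg 2: [3]

After move 3 (0->2):
Peg 0: [5, 4]
Peg 1: [2]
Peg 2: [3, 1]

After move 4 (1->1):
Peg 0: [5, 4]
Peg 1: [2]
Peg 2: [3, 1]

After move 5 (0->0):
Peg 0: [5, 4]
Peg 1: [2]
Peg 2: [3, 1]

After move 6 (1->0):
Peg 0: [5, 4, 2]
Peg 1: []
Peg 2: [3, 1]

After move 7 (1->1):
Peg 0: [5, 4, 2]
Peg 1: []
Peg 2: [3, 1]

After move 8 (1->2):
Peg 0: [5, 4, 2]
Peg 1: []
Peg 2: [3, 1]

After move 9 (0->1):
Peg 0: [5, 4]
Peg 1: [2]
Peg 2: [3, 1]

Answer: Peg 0: [5, 4]
Peg 1: [2]
Peg 2: [3, 1]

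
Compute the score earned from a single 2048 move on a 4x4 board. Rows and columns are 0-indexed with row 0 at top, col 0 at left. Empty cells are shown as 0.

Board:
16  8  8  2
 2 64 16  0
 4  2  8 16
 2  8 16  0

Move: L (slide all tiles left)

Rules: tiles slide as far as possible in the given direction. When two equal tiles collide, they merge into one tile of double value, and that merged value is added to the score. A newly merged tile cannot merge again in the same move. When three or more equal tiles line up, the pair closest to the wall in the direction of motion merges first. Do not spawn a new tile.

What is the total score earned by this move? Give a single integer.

Slide left:
row 0: [16, 8, 8, 2] -> [16, 16, 2, 0]  score +16 (running 16)
row 1: [2, 64, 16, 0] -> [2, 64, 16, 0]  score +0 (running 16)
row 2: [4, 2, 8, 16] -> [4, 2, 8, 16]  score +0 (running 16)
row 3: [2, 8, 16, 0] -> [2, 8, 16, 0]  score +0 (running 16)
Board after move:
16 16  2  0
 2 64 16  0
 4  2  8 16
 2  8 16  0

Answer: 16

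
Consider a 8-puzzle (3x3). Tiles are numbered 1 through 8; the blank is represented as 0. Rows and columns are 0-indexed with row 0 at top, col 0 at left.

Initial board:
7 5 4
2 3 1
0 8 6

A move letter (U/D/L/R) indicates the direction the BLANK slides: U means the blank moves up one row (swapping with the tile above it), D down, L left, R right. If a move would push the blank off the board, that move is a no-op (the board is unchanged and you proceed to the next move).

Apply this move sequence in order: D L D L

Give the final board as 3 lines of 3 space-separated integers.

Answer: 7 5 4
2 3 1
0 8 6

Derivation:
After move 1 (D):
7 5 4
2 3 1
0 8 6

After move 2 (L):
7 5 4
2 3 1
0 8 6

After move 3 (D):
7 5 4
2 3 1
0 8 6

After move 4 (L):
7 5 4
2 3 1
0 8 6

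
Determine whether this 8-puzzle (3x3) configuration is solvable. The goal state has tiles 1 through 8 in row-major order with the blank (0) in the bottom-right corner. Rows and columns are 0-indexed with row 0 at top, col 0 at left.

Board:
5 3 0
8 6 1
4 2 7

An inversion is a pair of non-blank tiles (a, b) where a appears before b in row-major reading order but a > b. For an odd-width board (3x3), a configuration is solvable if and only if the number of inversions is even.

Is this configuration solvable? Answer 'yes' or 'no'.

Answer: no

Derivation:
Inversions (pairs i<j in row-major order where tile[i] > tile[j] > 0): 15
15 is odd, so the puzzle is not solvable.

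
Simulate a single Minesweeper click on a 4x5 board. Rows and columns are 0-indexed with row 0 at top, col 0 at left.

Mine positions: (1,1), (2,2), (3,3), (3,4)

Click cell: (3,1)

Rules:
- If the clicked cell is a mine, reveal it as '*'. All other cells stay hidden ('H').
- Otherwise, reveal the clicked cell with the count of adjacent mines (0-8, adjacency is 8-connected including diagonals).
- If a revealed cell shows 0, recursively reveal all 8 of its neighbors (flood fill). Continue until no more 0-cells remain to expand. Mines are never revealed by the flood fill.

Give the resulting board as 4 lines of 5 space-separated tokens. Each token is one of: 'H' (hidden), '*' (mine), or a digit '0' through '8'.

H H H H H
H H H H H
H H H H H
H 1 H H H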